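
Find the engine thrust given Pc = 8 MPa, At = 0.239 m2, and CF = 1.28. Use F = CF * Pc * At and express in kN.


F = 1.28 * 8e6 * 0.239 = 2.4474e+06 N = 2447.4 kN

2447.4 kN


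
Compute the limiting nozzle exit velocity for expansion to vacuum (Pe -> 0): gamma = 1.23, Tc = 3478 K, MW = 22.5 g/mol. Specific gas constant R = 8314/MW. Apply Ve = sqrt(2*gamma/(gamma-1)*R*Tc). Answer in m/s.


R = 8314 / 22.5 = 369.51 J/(kg.K)
Ve = sqrt(2 * 1.23 / (1.23 - 1) * 369.51 * 3478) = 3708 m/s

3708 m/s


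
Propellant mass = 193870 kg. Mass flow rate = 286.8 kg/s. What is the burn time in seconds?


tb = 193870 / 286.8 = 676.0 s

676.0 s


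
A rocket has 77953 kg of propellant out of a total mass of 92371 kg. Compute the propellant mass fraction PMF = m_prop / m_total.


PMF = 77953 / 92371 = 0.844

0.844


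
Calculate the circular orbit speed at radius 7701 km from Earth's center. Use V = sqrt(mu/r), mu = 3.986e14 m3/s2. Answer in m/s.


V = sqrt(3.986e14 / 7701000) = 7194 m/s

7194 m/s


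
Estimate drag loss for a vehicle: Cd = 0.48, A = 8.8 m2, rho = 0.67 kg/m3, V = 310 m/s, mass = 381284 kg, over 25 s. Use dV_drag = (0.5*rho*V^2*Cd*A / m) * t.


D = 0.5 * 0.67 * 310^2 * 0.48 * 8.8 = 135985.34 N
a = 135985.34 / 381284 = 0.3567 m/s2
dV = 0.3567 * 25 = 8.9 m/s

8.9 m/s


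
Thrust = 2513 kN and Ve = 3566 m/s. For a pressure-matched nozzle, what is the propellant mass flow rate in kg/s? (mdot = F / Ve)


mdot = F / Ve = 2513000 / 3566 = 704.7 kg/s

704.7 kg/s


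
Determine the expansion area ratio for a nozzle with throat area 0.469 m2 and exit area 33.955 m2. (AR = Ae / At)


AR = 33.955 / 0.469 = 72.4

72.4


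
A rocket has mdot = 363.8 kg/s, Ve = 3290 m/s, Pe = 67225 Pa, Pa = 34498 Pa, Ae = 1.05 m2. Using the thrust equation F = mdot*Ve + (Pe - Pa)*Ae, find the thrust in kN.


F = 363.8 * 3290 + (67225 - 34498) * 1.05 = 1.2313e+06 N = 1231.3 kN

1231.3 kN


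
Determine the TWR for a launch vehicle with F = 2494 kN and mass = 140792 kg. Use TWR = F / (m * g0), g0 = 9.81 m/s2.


TWR = 2494000 / (140792 * 9.81) = 1.81

1.81


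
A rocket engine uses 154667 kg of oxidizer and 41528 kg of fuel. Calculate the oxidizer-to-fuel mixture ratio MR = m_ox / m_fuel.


MR = 154667 / 41528 = 3.72

3.72


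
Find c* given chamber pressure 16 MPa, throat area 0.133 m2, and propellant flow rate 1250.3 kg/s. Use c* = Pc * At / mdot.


c* = 16e6 * 0.133 / 1250.3 = 1702 m/s

1702 m/s


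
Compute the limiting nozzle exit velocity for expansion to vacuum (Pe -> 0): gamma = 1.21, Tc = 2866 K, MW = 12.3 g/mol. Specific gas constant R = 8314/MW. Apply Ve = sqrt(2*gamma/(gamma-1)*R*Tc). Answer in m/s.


R = 8314 / 12.3 = 675.93 J/(kg.K)
Ve = sqrt(2 * 1.21 / (1.21 - 1) * 675.93 * 2866) = 4725 m/s

4725 m/s


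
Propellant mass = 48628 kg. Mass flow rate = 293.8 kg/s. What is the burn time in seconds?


tb = 48628 / 293.8 = 165.5 s

165.5 s


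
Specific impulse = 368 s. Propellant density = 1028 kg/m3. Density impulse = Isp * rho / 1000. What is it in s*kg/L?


rho*Isp = 368 * 1028 / 1000 = 378 s*kg/L

378 s*kg/L


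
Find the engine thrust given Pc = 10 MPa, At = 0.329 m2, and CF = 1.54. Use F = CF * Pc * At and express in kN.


F = 1.54 * 10e6 * 0.329 = 5.0666e+06 N = 5066.6 kN

5066.6 kN


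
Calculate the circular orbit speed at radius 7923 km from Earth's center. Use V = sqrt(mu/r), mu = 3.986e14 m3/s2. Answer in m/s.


V = sqrt(3.986e14 / 7923000) = 7093 m/s

7093 m/s


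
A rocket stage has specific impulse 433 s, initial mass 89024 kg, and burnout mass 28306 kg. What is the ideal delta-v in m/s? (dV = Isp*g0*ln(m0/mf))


Ve = 433 * 9.81 = 4247.73 m/s
dV = 4247.73 * ln(89024/28306) = 4867 m/s

4867 m/s


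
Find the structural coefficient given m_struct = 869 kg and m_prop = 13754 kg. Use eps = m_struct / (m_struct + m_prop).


eps = 869 / (869 + 13754) = 0.0594

0.0594


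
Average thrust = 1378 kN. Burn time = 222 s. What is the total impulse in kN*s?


It = 1378 * 222 = 305916 kN*s

305916 kN*s


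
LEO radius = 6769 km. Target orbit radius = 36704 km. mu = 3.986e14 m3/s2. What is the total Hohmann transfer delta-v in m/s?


V1 = sqrt(mu/r1) = 7673.73 m/s
dV1 = V1*(sqrt(2*r2/(r1+r2)) - 1) = 2297.95 m/s
V2 = sqrt(mu/r2) = 3295.43 m/s
dV2 = V2*(1 - sqrt(2*r1/(r1+r2))) = 1456.44 m/s
Total dV = 3754 m/s

3754 m/s


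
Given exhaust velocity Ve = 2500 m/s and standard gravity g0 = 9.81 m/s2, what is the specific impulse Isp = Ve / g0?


Isp = Ve / g0 = 2500 / 9.81 = 254.8 s

254.8 s


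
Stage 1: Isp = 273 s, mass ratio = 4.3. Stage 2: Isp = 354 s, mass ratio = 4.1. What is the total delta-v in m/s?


dV1 = 273 * 9.81 * ln(4.3) = 3906.4 m/s
dV2 = 354 * 9.81 * ln(4.1) = 4900.0 m/s
Total dV = 3906.4 + 4900.0 = 8806.4 m/s ~ 8806 m/s

8806 m/s


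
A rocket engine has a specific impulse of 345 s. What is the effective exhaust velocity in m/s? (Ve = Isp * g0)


Ve = Isp * g0 = 345 * 9.81 = 3384.5 m/s

3384.5 m/s


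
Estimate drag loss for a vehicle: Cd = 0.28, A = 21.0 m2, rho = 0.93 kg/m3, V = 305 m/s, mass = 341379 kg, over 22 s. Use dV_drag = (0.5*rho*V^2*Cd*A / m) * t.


D = 0.5 * 0.93 * 305^2 * 0.28 * 21.0 = 254348.96 N
a = 254348.96 / 341379 = 0.7451 m/s2
dV = 0.7451 * 22 = 16.4 m/s

16.4 m/s


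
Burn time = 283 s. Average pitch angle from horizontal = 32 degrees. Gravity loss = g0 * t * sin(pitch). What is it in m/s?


GL = 9.81 * 283 * sin(32 deg) = 1471 m/s

1471 m/s


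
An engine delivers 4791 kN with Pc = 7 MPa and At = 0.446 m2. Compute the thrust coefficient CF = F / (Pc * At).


CF = 4791000 / (7e6 * 0.446) = 1.53

1.53


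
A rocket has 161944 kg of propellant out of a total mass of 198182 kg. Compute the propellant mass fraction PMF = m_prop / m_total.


PMF = 161944 / 198182 = 0.817

0.817


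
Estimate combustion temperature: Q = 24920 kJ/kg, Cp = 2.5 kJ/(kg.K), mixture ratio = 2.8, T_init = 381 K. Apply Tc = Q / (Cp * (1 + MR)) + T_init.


Tc = 24920 / (2.5 * (1 + 2.8)) + 381 = 3004 K

3004 K


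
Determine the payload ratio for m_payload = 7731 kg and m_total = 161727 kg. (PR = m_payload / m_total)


PR = 7731 / 161727 = 0.0478

0.0478


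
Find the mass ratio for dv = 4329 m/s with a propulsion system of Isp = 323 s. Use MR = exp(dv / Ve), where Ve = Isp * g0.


Ve = 323 * 9.81 = 3168.63 m/s
MR = exp(4329 / 3168.63) = 3.92

3.92


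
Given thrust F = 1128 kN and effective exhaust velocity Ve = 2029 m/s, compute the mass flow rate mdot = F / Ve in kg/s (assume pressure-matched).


mdot = F / Ve = 1128000 / 2029 = 555.9 kg/s

555.9 kg/s


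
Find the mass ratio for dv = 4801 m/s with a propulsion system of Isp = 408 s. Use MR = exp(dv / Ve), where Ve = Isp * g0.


Ve = 408 * 9.81 = 4002.48 m/s
MR = exp(4801 / 4002.48) = 3.318

3.318


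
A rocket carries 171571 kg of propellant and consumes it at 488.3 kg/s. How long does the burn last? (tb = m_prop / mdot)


tb = 171571 / 488.3 = 351.4 s

351.4 s


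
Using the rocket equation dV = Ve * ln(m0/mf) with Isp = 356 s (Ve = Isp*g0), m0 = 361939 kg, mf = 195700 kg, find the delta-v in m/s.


Ve = 356 * 9.81 = 3492.36 m/s
dV = 3492.36 * ln(361939/195700) = 2147 m/s

2147 m/s


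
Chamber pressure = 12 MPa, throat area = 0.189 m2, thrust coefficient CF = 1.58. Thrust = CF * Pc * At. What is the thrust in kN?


F = 1.58 * 12e6 * 0.189 = 3.5834e+06 N = 3583.4 kN

3583.4 kN


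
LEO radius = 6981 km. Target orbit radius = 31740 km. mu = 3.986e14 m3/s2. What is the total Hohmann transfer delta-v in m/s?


V1 = sqrt(mu/r1) = 7556.31 m/s
dV1 = V1*(sqrt(2*r2/(r1+r2)) - 1) = 2118.78 m/s
V2 = sqrt(mu/r2) = 3543.77 m/s
dV2 = V2*(1 - sqrt(2*r1/(r1+r2))) = 1415.8 m/s
Total dV = 3535 m/s

3535 m/s


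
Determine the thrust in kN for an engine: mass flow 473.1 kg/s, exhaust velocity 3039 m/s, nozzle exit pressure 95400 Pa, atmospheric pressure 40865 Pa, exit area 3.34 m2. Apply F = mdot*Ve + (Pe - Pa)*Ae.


F = 473.1 * 3039 + (95400 - 40865) * 3.34 = 1.6199e+06 N = 1619.9 kN

1619.9 kN


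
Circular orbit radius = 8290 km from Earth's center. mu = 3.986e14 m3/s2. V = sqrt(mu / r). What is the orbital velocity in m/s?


V = sqrt(3.986e14 / 8290000) = 6934 m/s

6934 m/s


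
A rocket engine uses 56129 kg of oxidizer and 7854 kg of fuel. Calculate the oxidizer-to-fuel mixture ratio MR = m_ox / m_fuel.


MR = 56129 / 7854 = 7.15

7.15


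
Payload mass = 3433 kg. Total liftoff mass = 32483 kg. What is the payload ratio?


PR = 3433 / 32483 = 0.1057

0.1057


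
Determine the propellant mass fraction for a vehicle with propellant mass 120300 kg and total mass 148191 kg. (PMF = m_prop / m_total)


PMF = 120300 / 148191 = 0.812

0.812


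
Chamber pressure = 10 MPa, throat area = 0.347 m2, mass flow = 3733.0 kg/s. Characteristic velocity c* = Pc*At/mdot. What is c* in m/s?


c* = 10e6 * 0.347 / 3733.0 = 930 m/s

930 m/s


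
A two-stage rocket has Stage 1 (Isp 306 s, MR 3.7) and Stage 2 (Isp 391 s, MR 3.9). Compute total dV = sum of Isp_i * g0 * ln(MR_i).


dV1 = 306 * 9.81 * ln(3.7) = 3927.4 m/s
dV2 = 391 * 9.81 * ln(3.9) = 5220.3 m/s
Total dV = 3927.4 + 5220.3 = 9147.7 m/s ~ 9148 m/s

9148 m/s


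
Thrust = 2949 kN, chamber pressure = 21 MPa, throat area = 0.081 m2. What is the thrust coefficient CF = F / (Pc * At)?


CF = 2949000 / (21e6 * 0.081) = 1.73

1.73


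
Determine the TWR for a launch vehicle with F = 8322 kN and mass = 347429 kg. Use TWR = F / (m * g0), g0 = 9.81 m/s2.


TWR = 8322000 / (347429 * 9.81) = 2.44

2.44


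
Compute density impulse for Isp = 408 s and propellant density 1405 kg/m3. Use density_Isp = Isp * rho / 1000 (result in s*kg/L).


rho*Isp = 408 * 1405 / 1000 = 573 s*kg/L

573 s*kg/L


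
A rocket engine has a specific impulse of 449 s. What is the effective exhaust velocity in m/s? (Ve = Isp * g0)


Ve = Isp * g0 = 449 * 9.81 = 4404.7 m/s

4404.7 m/s


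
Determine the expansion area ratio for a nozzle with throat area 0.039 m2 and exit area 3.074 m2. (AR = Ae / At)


AR = 3.074 / 0.039 = 78.8

78.8


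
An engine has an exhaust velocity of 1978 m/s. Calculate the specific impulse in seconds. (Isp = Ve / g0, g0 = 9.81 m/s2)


Isp = Ve / g0 = 1978 / 9.81 = 201.6 s

201.6 s


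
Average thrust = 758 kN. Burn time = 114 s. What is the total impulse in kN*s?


It = 758 * 114 = 86412 kN*s

86412 kN*s


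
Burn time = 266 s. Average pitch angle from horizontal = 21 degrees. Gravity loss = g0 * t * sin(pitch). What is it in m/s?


GL = 9.81 * 266 * sin(21 deg) = 935 m/s

935 m/s


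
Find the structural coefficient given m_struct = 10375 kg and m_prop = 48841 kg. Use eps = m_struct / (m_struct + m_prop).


eps = 10375 / (10375 + 48841) = 0.1752

0.1752


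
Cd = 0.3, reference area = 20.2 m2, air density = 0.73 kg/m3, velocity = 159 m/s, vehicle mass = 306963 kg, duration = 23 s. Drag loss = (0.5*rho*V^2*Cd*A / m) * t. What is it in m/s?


D = 0.5 * 0.73 * 159^2 * 0.3 * 20.2 = 55919.04 N
a = 55919.04 / 306963 = 0.1822 m/s2
dV = 0.1822 * 23 = 4.2 m/s

4.2 m/s


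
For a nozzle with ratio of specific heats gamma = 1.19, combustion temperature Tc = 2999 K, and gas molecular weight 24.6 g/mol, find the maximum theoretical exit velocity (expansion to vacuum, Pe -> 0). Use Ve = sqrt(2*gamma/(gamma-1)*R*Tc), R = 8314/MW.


R = 8314 / 24.6 = 337.97 J/(kg.K)
Ve = sqrt(2 * 1.19 / (1.19 - 1) * 337.97 * 2999) = 3563 m/s

3563 m/s


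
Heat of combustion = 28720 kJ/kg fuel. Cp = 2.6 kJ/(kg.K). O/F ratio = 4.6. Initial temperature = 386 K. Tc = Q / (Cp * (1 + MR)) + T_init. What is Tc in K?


Tc = 28720 / (2.6 * (1 + 4.6)) + 386 = 2359 K

2359 K


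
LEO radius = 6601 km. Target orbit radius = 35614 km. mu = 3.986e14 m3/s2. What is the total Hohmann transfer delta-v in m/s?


V1 = sqrt(mu/r1) = 7770.77 m/s
dV1 = V1*(sqrt(2*r2/(r1+r2)) - 1) = 2323.06 m/s
V2 = sqrt(mu/r2) = 3345.48 m/s
dV2 = V2*(1 - sqrt(2*r1/(r1+r2))) = 1474.6 m/s
Total dV = 3798 m/s

3798 m/s


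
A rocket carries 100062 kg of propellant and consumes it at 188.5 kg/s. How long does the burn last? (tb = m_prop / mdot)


tb = 100062 / 188.5 = 530.8 s

530.8 s


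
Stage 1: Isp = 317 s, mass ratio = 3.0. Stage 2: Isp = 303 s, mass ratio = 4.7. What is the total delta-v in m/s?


dV1 = 317 * 9.81 * ln(3.0) = 3416.4 m/s
dV2 = 303 * 9.81 * ln(4.7) = 4600.0 m/s
Total dV = 3416.4 + 4600.0 = 8016.4 m/s ~ 8016 m/s

8016 m/s


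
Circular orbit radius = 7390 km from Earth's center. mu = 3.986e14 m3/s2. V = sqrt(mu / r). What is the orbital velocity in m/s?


V = sqrt(3.986e14 / 7390000) = 7344 m/s

7344 m/s


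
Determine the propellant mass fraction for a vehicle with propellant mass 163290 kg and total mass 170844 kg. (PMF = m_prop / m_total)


PMF = 163290 / 170844 = 0.956

0.956


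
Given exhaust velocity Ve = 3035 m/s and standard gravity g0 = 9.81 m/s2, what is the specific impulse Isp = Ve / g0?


Isp = Ve / g0 = 3035 / 9.81 = 309.4 s

309.4 s


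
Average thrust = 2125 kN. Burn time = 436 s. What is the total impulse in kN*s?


It = 2125 * 436 = 926500 kN*s

926500 kN*s


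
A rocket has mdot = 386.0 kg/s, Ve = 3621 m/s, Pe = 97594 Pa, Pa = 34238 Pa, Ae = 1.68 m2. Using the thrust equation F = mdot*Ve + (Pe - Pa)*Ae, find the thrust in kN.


F = 386.0 * 3621 + (97594 - 34238) * 1.68 = 1.5041e+06 N = 1504.1 kN

1504.1 kN


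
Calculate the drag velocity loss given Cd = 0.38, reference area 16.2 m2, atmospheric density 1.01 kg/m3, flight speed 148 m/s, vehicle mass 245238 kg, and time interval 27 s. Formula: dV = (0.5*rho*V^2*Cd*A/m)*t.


D = 0.5 * 1.01 * 148^2 * 0.38 * 16.2 = 68094.72 N
a = 68094.72 / 245238 = 0.2777 m/s2
dV = 0.2777 * 27 = 7.5 m/s

7.5 m/s


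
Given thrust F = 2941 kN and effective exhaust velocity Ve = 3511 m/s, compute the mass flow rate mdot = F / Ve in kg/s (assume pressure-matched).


mdot = F / Ve = 2941000 / 3511 = 837.7 kg/s

837.7 kg/s


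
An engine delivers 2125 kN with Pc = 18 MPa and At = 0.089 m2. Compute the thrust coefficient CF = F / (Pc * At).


CF = 2125000 / (18e6 * 0.089) = 1.33

1.33


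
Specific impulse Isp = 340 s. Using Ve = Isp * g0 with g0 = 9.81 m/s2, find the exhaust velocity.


Ve = Isp * g0 = 340 * 9.81 = 3335.4 m/s

3335.4 m/s


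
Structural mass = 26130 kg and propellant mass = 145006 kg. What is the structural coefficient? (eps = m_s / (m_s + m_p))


eps = 26130 / (26130 + 145006) = 0.1527

0.1527


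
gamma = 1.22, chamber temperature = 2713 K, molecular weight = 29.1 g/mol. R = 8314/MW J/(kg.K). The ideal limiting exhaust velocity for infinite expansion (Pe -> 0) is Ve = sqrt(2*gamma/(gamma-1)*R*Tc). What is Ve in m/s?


R = 8314 / 29.1 = 285.7 J/(kg.K)
Ve = sqrt(2 * 1.22 / (1.22 - 1) * 285.7 * 2713) = 2932 m/s

2932 m/s


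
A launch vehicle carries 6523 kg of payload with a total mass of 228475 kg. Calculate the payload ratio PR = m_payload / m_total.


PR = 6523 / 228475 = 0.0286

0.0286


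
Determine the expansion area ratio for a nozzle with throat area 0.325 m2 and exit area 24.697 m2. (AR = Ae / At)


AR = 24.697 / 0.325 = 76.0

76.0


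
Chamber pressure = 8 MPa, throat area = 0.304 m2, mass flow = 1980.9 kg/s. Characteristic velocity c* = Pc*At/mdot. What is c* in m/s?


c* = 8e6 * 0.304 / 1980.9 = 1228 m/s

1228 m/s


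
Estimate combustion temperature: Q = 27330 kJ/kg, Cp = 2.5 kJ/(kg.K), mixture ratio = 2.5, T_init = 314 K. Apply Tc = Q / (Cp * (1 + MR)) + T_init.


Tc = 27330 / (2.5 * (1 + 2.5)) + 314 = 3437 K

3437 K


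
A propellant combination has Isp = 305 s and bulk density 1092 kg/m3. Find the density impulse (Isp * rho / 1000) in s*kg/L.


rho*Isp = 305 * 1092 / 1000 = 333 s*kg/L

333 s*kg/L


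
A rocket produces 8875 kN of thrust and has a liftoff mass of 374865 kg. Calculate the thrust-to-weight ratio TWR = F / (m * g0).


TWR = 8875000 / (374865 * 9.81) = 2.41

2.41


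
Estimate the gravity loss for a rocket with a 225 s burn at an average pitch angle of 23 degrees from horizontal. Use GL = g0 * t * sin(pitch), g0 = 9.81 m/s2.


GL = 9.81 * 225 * sin(23 deg) = 862 m/s

862 m/s


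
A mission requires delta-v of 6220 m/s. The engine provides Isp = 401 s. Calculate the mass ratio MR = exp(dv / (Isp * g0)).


Ve = 401 * 9.81 = 3933.81 m/s
MR = exp(6220 / 3933.81) = 4.861

4.861


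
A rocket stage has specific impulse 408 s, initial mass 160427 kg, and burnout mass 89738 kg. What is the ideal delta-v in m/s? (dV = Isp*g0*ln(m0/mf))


Ve = 408 * 9.81 = 4002.48 m/s
dV = 4002.48 * ln(160427/89738) = 2325 m/s

2325 m/s


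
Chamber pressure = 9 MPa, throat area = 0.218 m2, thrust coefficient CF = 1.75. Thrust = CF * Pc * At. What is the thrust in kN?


F = 1.75 * 9e6 * 0.218 = 3.4335e+06 N = 3433.5 kN

3433.5 kN


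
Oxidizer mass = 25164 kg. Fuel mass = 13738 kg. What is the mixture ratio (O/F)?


MR = 25164 / 13738 = 1.83

1.83


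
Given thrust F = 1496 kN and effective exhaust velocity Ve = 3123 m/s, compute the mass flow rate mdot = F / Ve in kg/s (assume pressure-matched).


mdot = F / Ve = 1496000 / 3123 = 479.0 kg/s

479.0 kg/s


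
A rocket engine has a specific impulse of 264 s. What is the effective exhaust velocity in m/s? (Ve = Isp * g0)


Ve = Isp * g0 = 264 * 9.81 = 2589.8 m/s

2589.8 m/s


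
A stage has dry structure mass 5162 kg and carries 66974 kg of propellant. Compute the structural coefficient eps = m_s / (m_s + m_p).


eps = 5162 / (5162 + 66974) = 0.0716

0.0716


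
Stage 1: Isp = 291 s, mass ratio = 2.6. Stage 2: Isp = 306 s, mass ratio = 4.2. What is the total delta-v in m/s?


dV1 = 291 * 9.81 * ln(2.6) = 2727.7 m/s
dV2 = 306 * 9.81 * ln(4.2) = 4307.9 m/s
Total dV = 2727.7 + 4307.9 = 7035.6 m/s ~ 7036 m/s

7036 m/s


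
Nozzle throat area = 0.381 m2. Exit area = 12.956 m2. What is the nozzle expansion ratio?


AR = 12.956 / 0.381 = 34.0

34.0


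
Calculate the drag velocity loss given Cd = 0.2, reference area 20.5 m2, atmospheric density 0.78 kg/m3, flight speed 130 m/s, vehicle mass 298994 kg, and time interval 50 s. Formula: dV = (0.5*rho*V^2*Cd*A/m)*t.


D = 0.5 * 0.78 * 130^2 * 0.2 * 20.5 = 27023.1 N
a = 27023.1 / 298994 = 0.0904 m/s2
dV = 0.0904 * 50 = 4.5 m/s

4.5 m/s


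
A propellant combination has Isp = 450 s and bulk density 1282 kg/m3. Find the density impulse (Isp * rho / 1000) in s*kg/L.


rho*Isp = 450 * 1282 / 1000 = 577 s*kg/L

577 s*kg/L


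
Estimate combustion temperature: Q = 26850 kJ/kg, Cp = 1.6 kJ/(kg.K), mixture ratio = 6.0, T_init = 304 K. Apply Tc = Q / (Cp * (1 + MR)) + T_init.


Tc = 26850 / (1.6 * (1 + 6.0)) + 304 = 2701 K

2701 K


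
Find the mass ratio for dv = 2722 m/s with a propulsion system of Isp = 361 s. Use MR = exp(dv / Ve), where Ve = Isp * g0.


Ve = 361 * 9.81 = 3541.41 m/s
MR = exp(2722 / 3541.41) = 2.157

2.157


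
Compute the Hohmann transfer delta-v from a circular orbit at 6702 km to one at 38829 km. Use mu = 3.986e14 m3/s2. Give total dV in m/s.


V1 = sqrt(mu/r1) = 7711.99 m/s
dV1 = V1*(sqrt(2*r2/(r1+r2)) - 1) = 2359.78 m/s
V2 = sqrt(mu/r2) = 3203.99 m/s
dV2 = V2*(1 - sqrt(2*r1/(r1+r2))) = 1465.57 m/s
Total dV = 3825 m/s

3825 m/s


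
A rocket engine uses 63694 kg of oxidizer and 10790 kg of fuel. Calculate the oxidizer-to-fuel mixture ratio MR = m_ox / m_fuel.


MR = 63694 / 10790 = 5.9

5.9


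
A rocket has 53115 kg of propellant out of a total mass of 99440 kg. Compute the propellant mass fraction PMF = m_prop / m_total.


PMF = 53115 / 99440 = 0.534

0.534


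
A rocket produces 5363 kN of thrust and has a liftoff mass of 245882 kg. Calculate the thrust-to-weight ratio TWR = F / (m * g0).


TWR = 5363000 / (245882 * 9.81) = 2.22

2.22


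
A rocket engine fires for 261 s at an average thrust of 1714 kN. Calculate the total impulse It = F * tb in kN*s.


It = 1714 * 261 = 447354 kN*s

447354 kN*s


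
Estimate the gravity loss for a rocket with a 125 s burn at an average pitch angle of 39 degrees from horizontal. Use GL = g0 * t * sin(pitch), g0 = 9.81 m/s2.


GL = 9.81 * 125 * sin(39 deg) = 772 m/s

772 m/s


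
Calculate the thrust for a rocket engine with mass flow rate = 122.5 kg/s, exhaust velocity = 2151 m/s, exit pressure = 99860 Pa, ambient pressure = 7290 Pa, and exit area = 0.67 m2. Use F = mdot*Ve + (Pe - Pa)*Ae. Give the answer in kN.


F = 122.5 * 2151 + (99860 - 7290) * 0.67 = 325519.0 N = 325.5 kN

325.5 kN


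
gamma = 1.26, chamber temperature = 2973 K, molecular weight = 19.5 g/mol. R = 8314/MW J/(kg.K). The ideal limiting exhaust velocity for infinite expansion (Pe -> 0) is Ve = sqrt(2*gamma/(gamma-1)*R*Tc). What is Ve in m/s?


R = 8314 / 19.5 = 426.36 J/(kg.K)
Ve = sqrt(2 * 1.26 / (1.26 - 1) * 426.36 * 2973) = 3505 m/s

3505 m/s


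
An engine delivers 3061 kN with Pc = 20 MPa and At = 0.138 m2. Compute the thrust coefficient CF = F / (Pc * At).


CF = 3061000 / (20e6 * 0.138) = 1.11

1.11


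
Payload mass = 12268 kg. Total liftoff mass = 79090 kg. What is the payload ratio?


PR = 12268 / 79090 = 0.1551

0.1551


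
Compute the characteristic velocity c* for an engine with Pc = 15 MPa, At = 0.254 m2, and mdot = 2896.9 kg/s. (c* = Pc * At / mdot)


c* = 15e6 * 0.254 / 2896.9 = 1315 m/s

1315 m/s


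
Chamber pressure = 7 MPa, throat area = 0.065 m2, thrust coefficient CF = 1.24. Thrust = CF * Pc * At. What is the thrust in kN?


F = 1.24 * 7e6 * 0.065 = 564200.0 N = 564.2 kN

564.2 kN


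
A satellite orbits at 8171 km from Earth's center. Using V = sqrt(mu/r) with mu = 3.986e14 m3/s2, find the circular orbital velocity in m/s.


V = sqrt(3.986e14 / 8171000) = 6984 m/s

6984 m/s


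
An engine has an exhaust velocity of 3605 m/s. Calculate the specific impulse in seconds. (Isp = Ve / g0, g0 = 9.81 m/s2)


Isp = Ve / g0 = 3605 / 9.81 = 367.5 s

367.5 s


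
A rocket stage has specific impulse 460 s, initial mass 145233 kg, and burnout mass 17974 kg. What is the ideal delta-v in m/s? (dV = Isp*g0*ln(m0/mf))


Ve = 460 * 9.81 = 4512.6 m/s
dV = 4512.6 * ln(145233/17974) = 9429 m/s

9429 m/s


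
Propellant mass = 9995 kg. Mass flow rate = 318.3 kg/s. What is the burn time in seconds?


tb = 9995 / 318.3 = 31.4 s

31.4 s


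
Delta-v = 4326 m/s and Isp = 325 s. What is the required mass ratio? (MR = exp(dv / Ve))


Ve = 325 * 9.81 = 3188.25 m/s
MR = exp(4326 / 3188.25) = 3.884

3.884


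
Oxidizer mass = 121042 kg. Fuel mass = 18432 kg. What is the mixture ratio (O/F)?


MR = 121042 / 18432 = 6.57

6.57


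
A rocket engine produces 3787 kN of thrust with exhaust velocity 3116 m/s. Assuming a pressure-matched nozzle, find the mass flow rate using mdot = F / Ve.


mdot = F / Ve = 3787000 / 3116 = 1215.3 kg/s

1215.3 kg/s


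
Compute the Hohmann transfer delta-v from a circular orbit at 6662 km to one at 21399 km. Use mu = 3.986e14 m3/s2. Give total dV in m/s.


V1 = sqrt(mu/r1) = 7735.11 m/s
dV1 = V1*(sqrt(2*r2/(r1+r2)) - 1) = 1817.6 m/s
V2 = sqrt(mu/r2) = 4315.91 m/s
dV2 = V2*(1 - sqrt(2*r1/(r1+r2))) = 1341.93 m/s
Total dV = 3160 m/s

3160 m/s


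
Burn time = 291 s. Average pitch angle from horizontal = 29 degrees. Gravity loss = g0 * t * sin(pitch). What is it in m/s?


GL = 9.81 * 291 * sin(29 deg) = 1384 m/s

1384 m/s


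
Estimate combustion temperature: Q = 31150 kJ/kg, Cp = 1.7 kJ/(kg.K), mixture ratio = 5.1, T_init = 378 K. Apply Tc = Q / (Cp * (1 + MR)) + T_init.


Tc = 31150 / (1.7 * (1 + 5.1)) + 378 = 3382 K

3382 K


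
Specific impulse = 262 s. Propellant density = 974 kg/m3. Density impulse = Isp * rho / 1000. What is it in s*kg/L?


rho*Isp = 262 * 974 / 1000 = 255 s*kg/L

255 s*kg/L


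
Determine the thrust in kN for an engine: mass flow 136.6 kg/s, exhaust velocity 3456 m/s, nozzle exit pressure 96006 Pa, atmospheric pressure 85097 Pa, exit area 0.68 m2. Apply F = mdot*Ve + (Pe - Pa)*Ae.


F = 136.6 * 3456 + (96006 - 85097) * 0.68 = 479508.0 N = 479.5 kN

479.5 kN


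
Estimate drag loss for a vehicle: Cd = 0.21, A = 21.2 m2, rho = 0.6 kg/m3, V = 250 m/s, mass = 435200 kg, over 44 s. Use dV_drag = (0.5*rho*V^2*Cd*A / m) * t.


D = 0.5 * 0.6 * 250^2 * 0.21 * 21.2 = 83475.0 N
a = 83475.0 / 435200 = 0.1918 m/s2
dV = 0.1918 * 44 = 8.4 m/s

8.4 m/s


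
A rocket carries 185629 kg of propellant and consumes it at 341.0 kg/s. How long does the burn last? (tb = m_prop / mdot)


tb = 185629 / 341.0 = 544.4 s

544.4 s


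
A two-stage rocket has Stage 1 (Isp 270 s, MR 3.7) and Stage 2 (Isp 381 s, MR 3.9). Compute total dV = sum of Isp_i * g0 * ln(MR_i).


dV1 = 270 * 9.81 * ln(3.7) = 3465.4 m/s
dV2 = 381 * 9.81 * ln(3.9) = 5086.8 m/s
Total dV = 3465.4 + 5086.8 = 8552.2 m/s ~ 8552 m/s

8552 m/s


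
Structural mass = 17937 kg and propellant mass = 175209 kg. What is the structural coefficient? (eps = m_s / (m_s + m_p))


eps = 17937 / (17937 + 175209) = 0.0929

0.0929


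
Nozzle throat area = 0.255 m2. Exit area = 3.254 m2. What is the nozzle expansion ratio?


AR = 3.254 / 0.255 = 12.8

12.8


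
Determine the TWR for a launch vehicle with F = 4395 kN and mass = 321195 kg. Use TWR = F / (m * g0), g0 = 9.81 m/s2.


TWR = 4395000 / (321195 * 9.81) = 1.39

1.39


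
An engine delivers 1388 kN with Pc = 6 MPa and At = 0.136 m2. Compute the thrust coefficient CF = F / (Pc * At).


CF = 1388000 / (6e6 * 0.136) = 1.7

1.7


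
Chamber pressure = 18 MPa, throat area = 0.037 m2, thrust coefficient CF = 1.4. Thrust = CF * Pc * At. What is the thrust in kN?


F = 1.4 * 18e6 * 0.037 = 932400.0 N = 932.4 kN

932.4 kN


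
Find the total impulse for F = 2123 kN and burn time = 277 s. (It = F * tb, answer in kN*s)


It = 2123 * 277 = 588071 kN*s

588071 kN*s


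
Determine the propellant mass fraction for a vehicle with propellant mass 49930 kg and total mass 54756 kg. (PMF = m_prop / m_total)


PMF = 49930 / 54756 = 0.912

0.912


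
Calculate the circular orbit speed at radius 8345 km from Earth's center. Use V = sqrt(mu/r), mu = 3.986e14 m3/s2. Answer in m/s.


V = sqrt(3.986e14 / 8345000) = 6911 m/s

6911 m/s


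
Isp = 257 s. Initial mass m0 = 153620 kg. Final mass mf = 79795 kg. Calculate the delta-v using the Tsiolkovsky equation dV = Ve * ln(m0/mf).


Ve = 257 * 9.81 = 2521.17 m/s
dV = 2521.17 * ln(153620/79795) = 1651 m/s

1651 m/s


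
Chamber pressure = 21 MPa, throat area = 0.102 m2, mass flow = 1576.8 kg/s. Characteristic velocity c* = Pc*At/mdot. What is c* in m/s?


c* = 21e6 * 0.102 / 1576.8 = 1358 m/s

1358 m/s


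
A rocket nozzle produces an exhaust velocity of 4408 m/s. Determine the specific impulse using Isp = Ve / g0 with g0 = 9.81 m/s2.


Isp = Ve / g0 = 4408 / 9.81 = 449.3 s

449.3 s


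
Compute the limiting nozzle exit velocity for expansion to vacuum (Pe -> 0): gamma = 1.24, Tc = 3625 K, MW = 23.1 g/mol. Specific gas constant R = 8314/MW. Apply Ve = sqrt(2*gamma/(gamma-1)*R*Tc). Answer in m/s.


R = 8314 / 23.1 = 359.91 J/(kg.K)
Ve = sqrt(2 * 1.24 / (1.24 - 1) * 359.91 * 3625) = 3672 m/s

3672 m/s


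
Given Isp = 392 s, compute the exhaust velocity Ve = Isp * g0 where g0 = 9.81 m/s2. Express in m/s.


Ve = Isp * g0 = 392 * 9.81 = 3845.5 m/s

3845.5 m/s


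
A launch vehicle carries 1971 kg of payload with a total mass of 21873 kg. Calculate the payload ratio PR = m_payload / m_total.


PR = 1971 / 21873 = 0.0901

0.0901


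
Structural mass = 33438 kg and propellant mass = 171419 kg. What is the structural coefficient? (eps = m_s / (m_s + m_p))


eps = 33438 / (33438 + 171419) = 0.1632

0.1632


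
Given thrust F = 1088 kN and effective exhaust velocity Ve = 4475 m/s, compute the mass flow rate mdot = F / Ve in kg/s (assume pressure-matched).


mdot = F / Ve = 1088000 / 4475 = 243.1 kg/s

243.1 kg/s


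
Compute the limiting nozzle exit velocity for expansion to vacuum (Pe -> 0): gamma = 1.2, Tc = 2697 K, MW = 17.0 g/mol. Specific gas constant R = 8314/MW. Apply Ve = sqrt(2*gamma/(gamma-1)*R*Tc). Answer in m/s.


R = 8314 / 17.0 = 489.06 J/(kg.K)
Ve = sqrt(2 * 1.2 / (1.2 - 1) * 489.06 * 2697) = 3978 m/s

3978 m/s


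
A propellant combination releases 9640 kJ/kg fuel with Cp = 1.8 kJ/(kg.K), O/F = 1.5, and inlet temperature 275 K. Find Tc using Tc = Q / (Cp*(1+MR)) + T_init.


Tc = 9640 / (1.8 * (1 + 1.5)) + 275 = 2417 K

2417 K


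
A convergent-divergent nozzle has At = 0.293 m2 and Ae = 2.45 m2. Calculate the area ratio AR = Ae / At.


AR = 2.45 / 0.293 = 8.4

8.4


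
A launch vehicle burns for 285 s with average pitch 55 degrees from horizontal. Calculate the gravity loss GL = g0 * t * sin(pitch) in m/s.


GL = 9.81 * 285 * sin(55 deg) = 2290 m/s

2290 m/s


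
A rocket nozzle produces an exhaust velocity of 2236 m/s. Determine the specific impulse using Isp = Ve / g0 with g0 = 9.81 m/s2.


Isp = Ve / g0 = 2236 / 9.81 = 227.9 s

227.9 s


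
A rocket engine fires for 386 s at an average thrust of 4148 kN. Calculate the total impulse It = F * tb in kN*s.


It = 4148 * 386 = 1601128 kN*s

1601128 kN*s


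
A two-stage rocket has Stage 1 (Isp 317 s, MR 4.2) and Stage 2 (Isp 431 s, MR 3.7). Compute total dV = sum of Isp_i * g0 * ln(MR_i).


dV1 = 317 * 9.81 * ln(4.2) = 4462.8 m/s
dV2 = 431 * 9.81 * ln(3.7) = 5531.8 m/s
Total dV = 4462.8 + 5531.8 = 9994.6 m/s ~ 9995 m/s

9995 m/s


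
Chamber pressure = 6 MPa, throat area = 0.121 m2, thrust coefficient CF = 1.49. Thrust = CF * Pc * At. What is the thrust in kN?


F = 1.49 * 6e6 * 0.121 = 1.0817e+06 N = 1081.7 kN

1081.7 kN


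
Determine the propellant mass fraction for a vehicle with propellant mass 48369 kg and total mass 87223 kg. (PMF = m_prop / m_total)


PMF = 48369 / 87223 = 0.555

0.555


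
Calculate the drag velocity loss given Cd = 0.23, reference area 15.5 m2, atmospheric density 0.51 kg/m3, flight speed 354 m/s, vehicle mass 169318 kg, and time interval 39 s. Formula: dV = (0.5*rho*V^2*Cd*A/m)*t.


D = 0.5 * 0.51 * 354^2 * 0.23 * 15.5 = 113921.64 N
a = 113921.64 / 169318 = 0.6728 m/s2
dV = 0.6728 * 39 = 26.2 m/s

26.2 m/s


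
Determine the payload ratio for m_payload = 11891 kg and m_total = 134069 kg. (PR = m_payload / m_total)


PR = 11891 / 134069 = 0.0887

0.0887


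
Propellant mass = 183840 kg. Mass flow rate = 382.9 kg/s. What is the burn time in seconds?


tb = 183840 / 382.9 = 480.1 s

480.1 s


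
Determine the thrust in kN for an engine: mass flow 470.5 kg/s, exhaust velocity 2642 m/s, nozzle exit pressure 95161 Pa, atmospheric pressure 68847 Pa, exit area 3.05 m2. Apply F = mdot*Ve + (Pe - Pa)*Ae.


F = 470.5 * 2642 + (95161 - 68847) * 3.05 = 1.3233e+06 N = 1323.3 kN

1323.3 kN


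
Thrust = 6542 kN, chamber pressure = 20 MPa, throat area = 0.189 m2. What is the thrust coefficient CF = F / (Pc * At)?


CF = 6542000 / (20e6 * 0.189) = 1.73

1.73


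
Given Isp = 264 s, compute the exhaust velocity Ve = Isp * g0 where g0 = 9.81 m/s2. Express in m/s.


Ve = Isp * g0 = 264 * 9.81 = 2589.8 m/s

2589.8 m/s


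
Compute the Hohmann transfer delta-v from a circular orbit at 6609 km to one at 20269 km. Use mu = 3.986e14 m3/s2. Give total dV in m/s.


V1 = sqrt(mu/r1) = 7766.06 m/s
dV1 = V1*(sqrt(2*r2/(r1+r2)) - 1) = 1771.42 m/s
V2 = sqrt(mu/r2) = 4434.58 m/s
dV2 = V2*(1 - sqrt(2*r1/(r1+r2))) = 1324.75 m/s
Total dV = 3096 m/s

3096 m/s


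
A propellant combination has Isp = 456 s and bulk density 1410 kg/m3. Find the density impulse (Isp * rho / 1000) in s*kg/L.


rho*Isp = 456 * 1410 / 1000 = 643 s*kg/L

643 s*kg/L


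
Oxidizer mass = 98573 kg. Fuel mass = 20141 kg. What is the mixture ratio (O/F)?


MR = 98573 / 20141 = 4.89

4.89


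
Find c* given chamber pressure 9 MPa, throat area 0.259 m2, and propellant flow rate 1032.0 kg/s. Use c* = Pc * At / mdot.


c* = 9e6 * 0.259 / 1032.0 = 2259 m/s

2259 m/s


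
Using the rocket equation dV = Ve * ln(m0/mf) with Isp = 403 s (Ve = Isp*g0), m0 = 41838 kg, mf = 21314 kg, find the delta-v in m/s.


Ve = 403 * 9.81 = 3953.43 m/s
dV = 3953.43 * ln(41838/21314) = 2666 m/s

2666 m/s


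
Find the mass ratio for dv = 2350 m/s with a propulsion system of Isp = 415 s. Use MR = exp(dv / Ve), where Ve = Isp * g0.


Ve = 415 * 9.81 = 4071.15 m/s
MR = exp(2350 / 4071.15) = 1.781

1.781


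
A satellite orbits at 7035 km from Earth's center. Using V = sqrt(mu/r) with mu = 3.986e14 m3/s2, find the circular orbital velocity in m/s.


V = sqrt(3.986e14 / 7035000) = 7527 m/s

7527 m/s


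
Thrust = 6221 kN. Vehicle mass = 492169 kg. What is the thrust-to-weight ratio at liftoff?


TWR = 6221000 / (492169 * 9.81) = 1.29

1.29


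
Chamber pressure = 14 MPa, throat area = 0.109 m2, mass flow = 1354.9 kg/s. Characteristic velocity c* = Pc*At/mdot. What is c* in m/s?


c* = 14e6 * 0.109 / 1354.9 = 1126 m/s

1126 m/s


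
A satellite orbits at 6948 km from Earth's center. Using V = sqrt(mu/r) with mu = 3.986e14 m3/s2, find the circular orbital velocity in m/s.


V = sqrt(3.986e14 / 6948000) = 7574 m/s

7574 m/s


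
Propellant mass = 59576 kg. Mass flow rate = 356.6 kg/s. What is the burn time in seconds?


tb = 59576 / 356.6 = 167.1 s

167.1 s


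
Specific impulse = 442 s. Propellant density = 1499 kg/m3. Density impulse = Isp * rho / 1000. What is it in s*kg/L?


rho*Isp = 442 * 1499 / 1000 = 663 s*kg/L

663 s*kg/L


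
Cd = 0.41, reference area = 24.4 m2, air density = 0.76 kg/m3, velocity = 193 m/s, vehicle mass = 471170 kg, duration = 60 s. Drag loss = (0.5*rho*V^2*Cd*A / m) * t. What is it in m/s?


D = 0.5 * 0.76 * 193^2 * 0.41 * 24.4 = 141602.82 N
a = 141602.82 / 471170 = 0.3005 m/s2
dV = 0.3005 * 60 = 18.0 m/s

18.0 m/s


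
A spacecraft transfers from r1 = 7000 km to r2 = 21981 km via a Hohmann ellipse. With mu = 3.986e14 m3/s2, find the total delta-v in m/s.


V1 = sqrt(mu/r1) = 7546.05 m/s
dV1 = V1*(sqrt(2*r2/(r1+r2)) - 1) = 1747.93 m/s
V2 = sqrt(mu/r2) = 4258.39 m/s
dV2 = V2*(1 - sqrt(2*r1/(r1+r2))) = 1298.65 m/s
Total dV = 3047 m/s

3047 m/s


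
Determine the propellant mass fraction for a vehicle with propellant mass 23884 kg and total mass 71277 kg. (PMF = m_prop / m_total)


PMF = 23884 / 71277 = 0.335

0.335


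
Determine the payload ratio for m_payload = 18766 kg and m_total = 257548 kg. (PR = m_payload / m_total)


PR = 18766 / 257548 = 0.0729

0.0729


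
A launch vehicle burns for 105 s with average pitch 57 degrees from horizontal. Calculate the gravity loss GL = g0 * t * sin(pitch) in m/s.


GL = 9.81 * 105 * sin(57 deg) = 864 m/s

864 m/s


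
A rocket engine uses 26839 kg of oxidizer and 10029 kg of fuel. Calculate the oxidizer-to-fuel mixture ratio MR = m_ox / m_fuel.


MR = 26839 / 10029 = 2.68

2.68


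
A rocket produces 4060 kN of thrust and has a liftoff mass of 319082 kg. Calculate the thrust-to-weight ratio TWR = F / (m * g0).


TWR = 4060000 / (319082 * 9.81) = 1.3

1.3


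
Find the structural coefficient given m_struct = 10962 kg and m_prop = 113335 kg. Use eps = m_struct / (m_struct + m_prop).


eps = 10962 / (10962 + 113335) = 0.0882

0.0882


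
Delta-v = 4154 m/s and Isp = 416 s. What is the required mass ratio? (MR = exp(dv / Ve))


Ve = 416 * 9.81 = 4080.96 m/s
MR = exp(4154 / 4080.96) = 2.767

2.767


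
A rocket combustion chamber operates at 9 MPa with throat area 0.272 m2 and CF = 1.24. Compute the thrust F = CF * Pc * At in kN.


F = 1.24 * 9e6 * 0.272 = 3.0355e+06 N = 3035.5 kN

3035.5 kN


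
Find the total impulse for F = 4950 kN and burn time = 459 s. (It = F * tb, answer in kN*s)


It = 4950 * 459 = 2272050 kN*s

2272050 kN*s


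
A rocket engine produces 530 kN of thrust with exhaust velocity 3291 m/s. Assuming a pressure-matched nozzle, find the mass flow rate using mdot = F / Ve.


mdot = F / Ve = 530000 / 3291 = 161.0 kg/s

161.0 kg/s


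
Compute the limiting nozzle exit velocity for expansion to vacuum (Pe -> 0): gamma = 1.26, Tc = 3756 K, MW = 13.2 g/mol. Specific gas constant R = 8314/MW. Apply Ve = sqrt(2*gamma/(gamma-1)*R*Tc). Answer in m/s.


R = 8314 / 13.2 = 629.85 J/(kg.K)
Ve = sqrt(2 * 1.26 / (1.26 - 1) * 629.85 * 3756) = 4788 m/s

4788 m/s


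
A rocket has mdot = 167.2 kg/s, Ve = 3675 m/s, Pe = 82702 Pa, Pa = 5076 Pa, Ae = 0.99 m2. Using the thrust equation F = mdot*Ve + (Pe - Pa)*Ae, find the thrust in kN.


F = 167.2 * 3675 + (82702 - 5076) * 0.99 = 691310.0 N = 691.3 kN

691.3 kN


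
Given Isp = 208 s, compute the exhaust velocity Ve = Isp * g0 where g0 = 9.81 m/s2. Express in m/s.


Ve = Isp * g0 = 208 * 9.81 = 2040.5 m/s

2040.5 m/s


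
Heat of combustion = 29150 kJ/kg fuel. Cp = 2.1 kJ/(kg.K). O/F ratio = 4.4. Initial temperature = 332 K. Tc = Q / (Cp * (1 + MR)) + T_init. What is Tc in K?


Tc = 29150 / (2.1 * (1 + 4.4)) + 332 = 2903 K

2903 K


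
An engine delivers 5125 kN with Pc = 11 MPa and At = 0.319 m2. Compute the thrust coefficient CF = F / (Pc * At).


CF = 5125000 / (11e6 * 0.319) = 1.46

1.46


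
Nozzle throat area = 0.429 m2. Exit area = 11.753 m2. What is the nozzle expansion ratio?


AR = 11.753 / 0.429 = 27.4

27.4


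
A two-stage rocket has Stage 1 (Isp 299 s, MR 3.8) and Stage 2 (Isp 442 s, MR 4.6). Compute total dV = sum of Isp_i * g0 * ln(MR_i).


dV1 = 299 * 9.81 * ln(3.8) = 3915.8 m/s
dV2 = 442 * 9.81 * ln(4.6) = 6617.0 m/s
Total dV = 3915.8 + 6617.0 = 10532.8 m/s ~ 10533 m/s

10533 m/s


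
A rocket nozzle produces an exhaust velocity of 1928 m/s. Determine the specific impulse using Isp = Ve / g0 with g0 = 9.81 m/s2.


Isp = Ve / g0 = 1928 / 9.81 = 196.5 s

196.5 s


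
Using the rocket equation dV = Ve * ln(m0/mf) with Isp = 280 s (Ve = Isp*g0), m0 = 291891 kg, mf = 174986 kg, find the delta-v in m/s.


Ve = 280 * 9.81 = 2746.8 m/s
dV = 2746.8 * ln(291891/174986) = 1405 m/s

1405 m/s


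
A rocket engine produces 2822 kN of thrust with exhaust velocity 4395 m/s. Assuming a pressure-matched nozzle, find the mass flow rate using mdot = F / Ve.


mdot = F / Ve = 2822000 / 4395 = 642.1 kg/s

642.1 kg/s


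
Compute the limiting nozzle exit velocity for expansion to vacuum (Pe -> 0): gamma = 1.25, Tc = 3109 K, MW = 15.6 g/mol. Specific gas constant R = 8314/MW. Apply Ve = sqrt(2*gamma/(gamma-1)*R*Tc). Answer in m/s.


R = 8314 / 15.6 = 532.95 J/(kg.K)
Ve = sqrt(2 * 1.25 / (1.25 - 1) * 532.95 * 3109) = 4071 m/s

4071 m/s


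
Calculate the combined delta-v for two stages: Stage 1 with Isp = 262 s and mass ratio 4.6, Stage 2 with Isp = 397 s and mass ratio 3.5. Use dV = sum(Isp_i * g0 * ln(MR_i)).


dV1 = 262 * 9.81 * ln(4.6) = 3922.3 m/s
dV2 = 397 * 9.81 * ln(3.5) = 4879.0 m/s
Total dV = 3922.3 + 4879.0 = 8801.3 m/s ~ 8801 m/s

8801 m/s


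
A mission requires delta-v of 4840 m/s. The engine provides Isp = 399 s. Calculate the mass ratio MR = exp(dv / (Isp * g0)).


Ve = 399 * 9.81 = 3914.19 m/s
MR = exp(4840 / 3914.19) = 3.444

3.444


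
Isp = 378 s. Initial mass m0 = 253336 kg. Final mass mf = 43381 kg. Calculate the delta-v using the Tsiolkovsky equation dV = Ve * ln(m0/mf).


Ve = 378 * 9.81 = 3708.18 m/s
dV = 3708.18 * ln(253336/43381) = 6544 m/s

6544 m/s


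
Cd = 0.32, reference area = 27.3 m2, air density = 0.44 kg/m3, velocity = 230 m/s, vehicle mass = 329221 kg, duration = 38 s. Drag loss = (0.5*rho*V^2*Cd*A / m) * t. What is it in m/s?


D = 0.5 * 0.44 * 230^2 * 0.32 * 27.3 = 101669.57 N
a = 101669.57 / 329221 = 0.3088 m/s2
dV = 0.3088 * 38 = 11.7 m/s

11.7 m/s


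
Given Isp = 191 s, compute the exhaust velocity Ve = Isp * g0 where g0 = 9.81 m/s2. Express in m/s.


Ve = Isp * g0 = 191 * 9.81 = 1873.7 m/s

1873.7 m/s
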